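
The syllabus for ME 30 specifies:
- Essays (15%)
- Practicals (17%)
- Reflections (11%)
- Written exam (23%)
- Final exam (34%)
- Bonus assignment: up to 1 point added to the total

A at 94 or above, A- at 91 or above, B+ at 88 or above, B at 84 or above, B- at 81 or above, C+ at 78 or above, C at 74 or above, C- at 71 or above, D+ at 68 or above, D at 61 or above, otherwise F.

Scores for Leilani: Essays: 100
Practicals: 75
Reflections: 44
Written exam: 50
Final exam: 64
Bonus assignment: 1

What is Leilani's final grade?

D

Weighted total:
  Essays 100 × 0.15 = 15
  Practicals 75 × 0.17 = 12.75
  Reflections 44 × 0.11 = 4.84
  Written exam 50 × 0.23 = 11.5
  Final exam 64 × 0.34 = 21.76
Sum = 65.85
Bonus assignment: 65.85 + 1 = 66.85
66.85 is ≥ 61 and < 68 → D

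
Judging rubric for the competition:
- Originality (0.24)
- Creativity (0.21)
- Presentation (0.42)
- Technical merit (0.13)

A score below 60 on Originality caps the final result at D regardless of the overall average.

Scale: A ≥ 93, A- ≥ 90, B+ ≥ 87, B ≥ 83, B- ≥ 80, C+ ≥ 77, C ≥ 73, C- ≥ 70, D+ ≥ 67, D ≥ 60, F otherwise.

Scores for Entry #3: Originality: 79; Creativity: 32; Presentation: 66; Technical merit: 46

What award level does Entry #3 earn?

F

Originality score 79 ≥ 60: minimum met.
Weighted total:
  Originality 79 × 0.24 = 18.96
  Creativity 32 × 0.21 = 6.72
  Presentation 66 × 0.42 = 27.72
  Technical merit 46 × 0.13 = 5.98
Sum = 59.38
59.38 < 60 → F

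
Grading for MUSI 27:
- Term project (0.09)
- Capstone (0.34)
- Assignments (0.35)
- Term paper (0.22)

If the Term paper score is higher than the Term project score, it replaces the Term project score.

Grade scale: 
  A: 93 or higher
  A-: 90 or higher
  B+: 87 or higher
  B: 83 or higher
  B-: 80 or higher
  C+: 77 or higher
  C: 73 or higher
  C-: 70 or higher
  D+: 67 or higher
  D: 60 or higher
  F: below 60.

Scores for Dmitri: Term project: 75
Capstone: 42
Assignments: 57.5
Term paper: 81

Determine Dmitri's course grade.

F

Term paper (81) > Term project (75), so Term project counts as 81.
Weighted total:
  Term project 81 × 0.09 = 7.29
  Capstone 42 × 0.34 = 14.28
  Assignments 57.5 × 0.35 = 20.125
  Term paper 81 × 0.22 = 17.82
Sum = 59.515
59.515 < 60 → F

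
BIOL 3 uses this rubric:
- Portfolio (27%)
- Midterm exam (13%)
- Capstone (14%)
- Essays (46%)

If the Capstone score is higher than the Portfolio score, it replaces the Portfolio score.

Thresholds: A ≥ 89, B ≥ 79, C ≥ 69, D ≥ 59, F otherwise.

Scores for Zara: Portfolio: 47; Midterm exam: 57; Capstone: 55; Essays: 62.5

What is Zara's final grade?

Capstone (55) > Portfolio (47), so Portfolio counts as 55.
Weighted total:
  Portfolio 55 × 0.27 = 14.85
  Midterm exam 57 × 0.13 = 7.41
  Capstone 55 × 0.14 = 7.7
  Essays 62.5 × 0.46 = 28.75
Sum = 58.71
58.71 < 59 → F

F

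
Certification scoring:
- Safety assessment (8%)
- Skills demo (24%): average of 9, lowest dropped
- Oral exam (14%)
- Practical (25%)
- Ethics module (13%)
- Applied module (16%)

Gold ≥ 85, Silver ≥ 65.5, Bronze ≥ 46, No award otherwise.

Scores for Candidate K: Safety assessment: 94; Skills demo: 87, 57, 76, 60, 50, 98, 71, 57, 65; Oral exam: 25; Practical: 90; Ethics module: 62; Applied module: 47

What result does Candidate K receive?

Silver

Skills demo: drop 50 → average of remaining 8 = 571/8 = 71.375
Weighted total:
  Safety assessment 94 × 0.08 = 7.52
  Skills demo 71.375 × 0.24 = 17.13
  Oral exam 25 × 0.14 = 3.5
  Practical 90 × 0.25 = 22.5
  Ethics module 62 × 0.13 = 8.06
  Applied module 47 × 0.16 = 7.52
Sum = 66.23
66.23 is ≥ 65.5 and < 85 → Silver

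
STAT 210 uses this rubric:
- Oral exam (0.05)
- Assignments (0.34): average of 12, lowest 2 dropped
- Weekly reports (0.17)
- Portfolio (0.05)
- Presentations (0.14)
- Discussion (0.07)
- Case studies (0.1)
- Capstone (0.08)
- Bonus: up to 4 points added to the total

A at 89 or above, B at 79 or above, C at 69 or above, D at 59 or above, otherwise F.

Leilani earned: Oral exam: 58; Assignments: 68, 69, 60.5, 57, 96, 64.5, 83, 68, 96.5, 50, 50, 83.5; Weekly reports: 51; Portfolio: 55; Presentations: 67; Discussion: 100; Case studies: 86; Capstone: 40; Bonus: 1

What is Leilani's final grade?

Assignments: drop 50, 50 → average of remaining 10 = 746/10 = 74.6
Weighted total:
  Oral exam 58 × 0.05 = 2.9
  Assignments 74.6 × 0.34 = 25.364
  Weekly reports 51 × 0.17 = 8.67
  Portfolio 55 × 0.05 = 2.75
  Presentations 67 × 0.14 = 9.38
  Discussion 100 × 0.07 = 7
  Case studies 86 × 0.1 = 8.6
  Capstone 40 × 0.08 = 3.2
Sum = 67.864
Bonus: 67.864 + 1 = 68.864
68.864 is ≥ 59 and < 69 → D

D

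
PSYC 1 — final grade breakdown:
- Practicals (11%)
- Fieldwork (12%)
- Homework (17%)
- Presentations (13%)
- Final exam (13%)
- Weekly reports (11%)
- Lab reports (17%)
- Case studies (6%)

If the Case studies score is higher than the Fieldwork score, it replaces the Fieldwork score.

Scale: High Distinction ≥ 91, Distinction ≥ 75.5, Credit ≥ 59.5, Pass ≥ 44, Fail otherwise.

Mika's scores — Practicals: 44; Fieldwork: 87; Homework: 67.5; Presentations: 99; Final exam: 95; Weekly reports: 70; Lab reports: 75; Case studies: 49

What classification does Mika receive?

Credit

Case studies (49) ≤ Fieldwork (87), so Fieldwork stays at 87.
Weighted total:
  Practicals 44 × 0.11 = 4.84
  Fieldwork 87 × 0.12 = 10.44
  Homework 67.5 × 0.17 = 11.475
  Presentations 99 × 0.13 = 12.87
  Final exam 95 × 0.13 = 12.35
  Weekly reports 70 × 0.11 = 7.7
  Lab reports 75 × 0.17 = 12.75
  Case studies 49 × 0.06 = 2.94
Sum = 75.365
75.365 is ≥ 59.5 and < 75.5 → Credit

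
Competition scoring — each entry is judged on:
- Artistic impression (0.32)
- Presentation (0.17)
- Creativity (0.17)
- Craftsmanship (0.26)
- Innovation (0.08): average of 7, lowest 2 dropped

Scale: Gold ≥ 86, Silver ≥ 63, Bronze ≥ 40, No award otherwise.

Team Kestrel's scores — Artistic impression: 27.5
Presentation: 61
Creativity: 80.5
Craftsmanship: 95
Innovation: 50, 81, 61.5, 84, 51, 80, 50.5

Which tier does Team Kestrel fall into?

Innovation: drop 50, 50.5 → average of remaining 5 = 357.5/5 = 71.5
Weighted total:
  Artistic impression 27.5 × 0.32 = 8.8
  Presentation 61 × 0.17 = 10.37
  Creativity 80.5 × 0.17 = 13.685
  Craftsmanship 95 × 0.26 = 24.7
  Innovation 71.5 × 0.08 = 5.72
Sum = 63.275
63.275 is ≥ 63 and < 86 → Silver

Silver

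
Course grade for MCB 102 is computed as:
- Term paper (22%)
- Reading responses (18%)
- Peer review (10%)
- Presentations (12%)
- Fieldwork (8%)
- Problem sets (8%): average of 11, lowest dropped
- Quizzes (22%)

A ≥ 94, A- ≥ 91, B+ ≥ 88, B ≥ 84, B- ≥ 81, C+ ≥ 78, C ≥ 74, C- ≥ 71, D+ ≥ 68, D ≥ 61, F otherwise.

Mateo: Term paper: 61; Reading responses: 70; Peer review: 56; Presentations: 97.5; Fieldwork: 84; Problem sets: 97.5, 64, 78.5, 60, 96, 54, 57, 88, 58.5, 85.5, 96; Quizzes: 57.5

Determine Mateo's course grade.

Problem sets: drop 54 → average of remaining 10 = 781/10 = 78.1
Weighted total:
  Term paper 61 × 0.22 = 13.42
  Reading responses 70 × 0.18 = 12.6
  Peer review 56 × 0.1 = 5.6
  Presentations 97.5 × 0.12 = 11.7
  Fieldwork 84 × 0.08 = 6.72
  Problem sets 78.1 × 0.08 = 6.248
  Quizzes 57.5 × 0.22 = 12.65
Sum = 68.938
68.938 is ≥ 68 and < 71 → D+

D+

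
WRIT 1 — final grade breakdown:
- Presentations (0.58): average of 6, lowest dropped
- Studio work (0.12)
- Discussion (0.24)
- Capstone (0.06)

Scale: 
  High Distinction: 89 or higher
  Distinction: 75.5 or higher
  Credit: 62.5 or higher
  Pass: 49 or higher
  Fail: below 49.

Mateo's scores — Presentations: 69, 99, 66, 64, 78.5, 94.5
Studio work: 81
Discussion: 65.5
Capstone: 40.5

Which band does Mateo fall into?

Presentations: drop 64 → average of remaining 5 = 407/5 = 81.4
Weighted total:
  Presentations 81.4 × 0.58 = 47.212
  Studio work 81 × 0.12 = 9.72
  Discussion 65.5 × 0.24 = 15.72
  Capstone 40.5 × 0.06 = 2.43
Sum = 75.082
75.082 is ≥ 62.5 and < 75.5 → Credit

Credit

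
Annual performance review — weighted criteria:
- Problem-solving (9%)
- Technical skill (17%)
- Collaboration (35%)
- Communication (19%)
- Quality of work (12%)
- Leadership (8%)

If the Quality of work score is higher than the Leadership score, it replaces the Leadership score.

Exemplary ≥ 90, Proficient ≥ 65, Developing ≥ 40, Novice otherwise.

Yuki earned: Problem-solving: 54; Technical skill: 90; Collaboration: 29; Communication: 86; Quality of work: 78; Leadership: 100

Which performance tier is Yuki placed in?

Developing

Quality of work (78) ≤ Leadership (100), so Leadership stays at 100.
Weighted total:
  Problem-solving 54 × 0.09 = 4.86
  Technical skill 90 × 0.17 = 15.3
  Collaboration 29 × 0.35 = 10.15
  Communication 86 × 0.19 = 16.34
  Quality of work 78 × 0.12 = 9.36
  Leadership 100 × 0.08 = 8
Sum = 64.01
64.01 is ≥ 40 and < 65 → Developing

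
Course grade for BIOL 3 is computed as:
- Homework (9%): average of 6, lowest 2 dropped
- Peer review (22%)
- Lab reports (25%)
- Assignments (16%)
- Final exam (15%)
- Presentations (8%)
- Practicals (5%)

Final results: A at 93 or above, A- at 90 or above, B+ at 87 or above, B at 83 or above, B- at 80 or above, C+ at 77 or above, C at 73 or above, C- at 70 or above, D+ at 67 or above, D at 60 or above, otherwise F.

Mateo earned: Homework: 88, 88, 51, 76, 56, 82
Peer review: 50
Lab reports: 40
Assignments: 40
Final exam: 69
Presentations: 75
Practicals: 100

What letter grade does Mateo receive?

Homework: drop 51, 56 → average of remaining 4 = 334/4 = 83.5
Weighted total:
  Homework 83.5 × 0.09 = 7.515
  Peer review 50 × 0.22 = 11
  Lab reports 40 × 0.25 = 10
  Assignments 40 × 0.16 = 6.4
  Final exam 69 × 0.15 = 10.35
  Presentations 75 × 0.08 = 6
  Practicals 100 × 0.05 = 5
Sum = 56.265
56.265 < 60 → F

F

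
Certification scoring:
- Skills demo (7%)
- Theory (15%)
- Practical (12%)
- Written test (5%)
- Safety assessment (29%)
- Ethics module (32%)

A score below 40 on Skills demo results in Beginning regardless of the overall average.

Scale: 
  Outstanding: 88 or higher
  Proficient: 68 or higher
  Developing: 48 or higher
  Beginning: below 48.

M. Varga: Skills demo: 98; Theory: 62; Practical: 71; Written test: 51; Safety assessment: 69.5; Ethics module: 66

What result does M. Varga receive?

Skills demo score 98 ≥ 40: minimum met.
Weighted total:
  Skills demo 98 × 0.07 = 6.86
  Theory 62 × 0.15 = 9.3
  Practical 71 × 0.12 = 8.52
  Written test 51 × 0.05 = 2.55
  Safety assessment 69.5 × 0.29 = 20.155
  Ethics module 66 × 0.32 = 21.12
Sum = 68.505
68.505 is ≥ 68 and < 88 → Proficient

Proficient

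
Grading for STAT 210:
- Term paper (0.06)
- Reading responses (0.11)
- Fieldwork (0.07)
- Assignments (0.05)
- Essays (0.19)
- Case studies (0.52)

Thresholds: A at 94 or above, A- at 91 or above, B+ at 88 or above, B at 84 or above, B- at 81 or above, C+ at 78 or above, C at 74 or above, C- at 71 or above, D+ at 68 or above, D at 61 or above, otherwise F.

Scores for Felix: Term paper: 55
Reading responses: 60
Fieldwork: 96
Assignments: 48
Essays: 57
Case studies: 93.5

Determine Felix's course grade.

Weighted total:
  Term paper 55 × 0.06 = 3.3
  Reading responses 60 × 0.11 = 6.6
  Fieldwork 96 × 0.07 = 6.72
  Assignments 48 × 0.05 = 2.4
  Essays 57 × 0.19 = 10.83
  Case studies 93.5 × 0.52 = 48.62
Sum = 78.47
78.47 is ≥ 78 and < 81 → C+

C+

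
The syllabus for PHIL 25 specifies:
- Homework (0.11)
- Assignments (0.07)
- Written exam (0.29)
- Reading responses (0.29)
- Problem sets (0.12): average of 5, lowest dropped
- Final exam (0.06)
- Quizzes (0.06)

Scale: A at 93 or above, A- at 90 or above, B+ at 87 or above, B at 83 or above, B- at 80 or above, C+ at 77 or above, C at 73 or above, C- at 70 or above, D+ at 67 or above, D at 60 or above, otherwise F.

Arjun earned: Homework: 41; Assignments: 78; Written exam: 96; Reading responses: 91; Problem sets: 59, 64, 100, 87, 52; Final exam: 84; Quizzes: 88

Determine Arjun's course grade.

Problem sets: drop 52 → average of remaining 4 = 310/4 = 77.5
Weighted total:
  Homework 41 × 0.11 = 4.51
  Assignments 78 × 0.07 = 5.46
  Written exam 96 × 0.29 = 27.84
  Reading responses 91 × 0.29 = 26.39
  Problem sets 77.5 × 0.12 = 9.3
  Final exam 84 × 0.06 = 5.04
  Quizzes 88 × 0.06 = 5.28
Sum = 83.82
83.82 is ≥ 83 and < 87 → B

B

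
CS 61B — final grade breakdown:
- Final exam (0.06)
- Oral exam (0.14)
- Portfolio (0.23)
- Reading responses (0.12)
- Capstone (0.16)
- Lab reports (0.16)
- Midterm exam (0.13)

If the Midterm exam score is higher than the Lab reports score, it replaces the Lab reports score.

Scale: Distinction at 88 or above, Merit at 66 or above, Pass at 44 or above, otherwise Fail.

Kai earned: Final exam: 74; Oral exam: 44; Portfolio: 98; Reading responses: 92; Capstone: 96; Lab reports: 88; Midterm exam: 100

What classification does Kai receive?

Distinction

Midterm exam (100) > Lab reports (88), so Lab reports counts as 100.
Weighted total:
  Final exam 74 × 0.06 = 4.44
  Oral exam 44 × 0.14 = 6.16
  Portfolio 98 × 0.23 = 22.54
  Reading responses 92 × 0.12 = 11.04
  Capstone 96 × 0.16 = 15.36
  Lab reports 100 × 0.16 = 16
  Midterm exam 100 × 0.13 = 13
Sum = 88.54
88.54 ≥ 88 → Distinction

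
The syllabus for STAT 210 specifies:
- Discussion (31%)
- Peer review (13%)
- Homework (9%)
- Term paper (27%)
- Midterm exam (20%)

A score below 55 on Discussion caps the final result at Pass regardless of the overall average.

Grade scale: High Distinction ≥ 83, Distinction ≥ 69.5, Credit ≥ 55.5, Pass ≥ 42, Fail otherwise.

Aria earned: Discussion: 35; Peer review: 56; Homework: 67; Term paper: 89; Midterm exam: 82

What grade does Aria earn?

Discussion score 35 < 55: minimum not met.
Weighted total:
  Discussion 35 × 0.31 = 10.85
  Peer review 56 × 0.13 = 7.28
  Homework 67 × 0.09 = 6.03
  Term paper 89 × 0.27 = 24.03
  Midterm exam 82 × 0.2 = 16.4
Sum = 64.59
64.59 would be Credit; cap at Pass applies → Pass.

Pass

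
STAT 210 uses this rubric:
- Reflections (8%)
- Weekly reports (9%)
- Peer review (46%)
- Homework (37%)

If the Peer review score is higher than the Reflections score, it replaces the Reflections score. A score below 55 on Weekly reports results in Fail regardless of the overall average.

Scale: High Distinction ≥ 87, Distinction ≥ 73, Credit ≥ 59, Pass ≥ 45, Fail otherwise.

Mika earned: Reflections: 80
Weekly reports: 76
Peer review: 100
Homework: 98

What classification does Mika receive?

Peer review (100) > Reflections (80), so Reflections counts as 100.
Weekly reports score 76 ≥ 55: minimum met.
Weighted total:
  Reflections 100 × 0.08 = 8
  Weekly reports 76 × 0.09 = 6.84
  Peer review 100 × 0.46 = 46
  Homework 98 × 0.37 = 36.26
Sum = 97.1
97.1 ≥ 87 → High Distinction

High Distinction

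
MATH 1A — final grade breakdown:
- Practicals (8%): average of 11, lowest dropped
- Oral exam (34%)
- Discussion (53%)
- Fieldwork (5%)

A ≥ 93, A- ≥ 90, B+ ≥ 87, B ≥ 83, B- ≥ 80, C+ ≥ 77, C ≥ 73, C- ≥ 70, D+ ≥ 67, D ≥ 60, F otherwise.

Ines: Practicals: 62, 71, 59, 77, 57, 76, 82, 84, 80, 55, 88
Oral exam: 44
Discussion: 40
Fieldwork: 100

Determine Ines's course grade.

F

Practicals: drop 55 → average of remaining 10 = 736/10 = 73.6
Weighted total:
  Practicals 73.6 × 0.08 = 5.888
  Oral exam 44 × 0.34 = 14.96
  Discussion 40 × 0.53 = 21.2
  Fieldwork 100 × 0.05 = 5
Sum = 47.048
47.048 < 60 → F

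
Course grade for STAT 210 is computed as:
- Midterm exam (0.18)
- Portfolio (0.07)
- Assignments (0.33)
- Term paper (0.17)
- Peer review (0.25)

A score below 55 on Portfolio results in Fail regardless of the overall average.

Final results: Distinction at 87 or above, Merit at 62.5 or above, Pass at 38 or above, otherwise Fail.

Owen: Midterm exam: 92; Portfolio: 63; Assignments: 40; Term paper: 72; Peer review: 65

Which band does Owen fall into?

Portfolio score 63 ≥ 55: minimum met.
Weighted total:
  Midterm exam 92 × 0.18 = 16.56
  Portfolio 63 × 0.07 = 4.41
  Assignments 40 × 0.33 = 13.2
  Term paper 72 × 0.17 = 12.24
  Peer review 65 × 0.25 = 16.25
Sum = 62.66
62.66 is ≥ 62.5 and < 87 → Merit

Merit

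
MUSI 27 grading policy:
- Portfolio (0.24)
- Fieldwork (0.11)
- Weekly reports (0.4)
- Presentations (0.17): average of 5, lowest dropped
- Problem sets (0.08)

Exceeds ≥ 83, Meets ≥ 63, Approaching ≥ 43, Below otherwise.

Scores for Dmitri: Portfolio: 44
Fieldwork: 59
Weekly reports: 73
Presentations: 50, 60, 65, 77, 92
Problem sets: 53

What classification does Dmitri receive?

Approaching

Presentations: drop 50 → average of remaining 4 = 294/4 = 73.5
Weighted total:
  Portfolio 44 × 0.24 = 10.56
  Fieldwork 59 × 0.11 = 6.49
  Weekly reports 73 × 0.4 = 29.2
  Presentations 73.5 × 0.17 = 12.495
  Problem sets 53 × 0.08 = 4.24
Sum = 62.985
62.985 is ≥ 43 and < 63 → Approaching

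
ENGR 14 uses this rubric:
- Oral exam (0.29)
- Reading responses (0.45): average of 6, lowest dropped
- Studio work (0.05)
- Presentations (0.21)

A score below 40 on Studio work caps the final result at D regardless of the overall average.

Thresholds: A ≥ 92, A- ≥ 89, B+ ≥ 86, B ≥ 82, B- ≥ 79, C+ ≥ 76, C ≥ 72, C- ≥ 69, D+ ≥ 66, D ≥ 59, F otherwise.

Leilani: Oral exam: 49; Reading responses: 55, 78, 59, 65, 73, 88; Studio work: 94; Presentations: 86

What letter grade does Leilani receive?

Reading responses: drop 55 → average of remaining 5 = 363/5 = 72.6
Studio work score 94 ≥ 40: minimum met.
Weighted total:
  Oral exam 49 × 0.29 = 14.21
  Reading responses 72.6 × 0.45 = 32.67
  Studio work 94 × 0.05 = 4.7
  Presentations 86 × 0.21 = 18.06
Sum = 69.64
69.64 is ≥ 69 and < 72 → C-

C-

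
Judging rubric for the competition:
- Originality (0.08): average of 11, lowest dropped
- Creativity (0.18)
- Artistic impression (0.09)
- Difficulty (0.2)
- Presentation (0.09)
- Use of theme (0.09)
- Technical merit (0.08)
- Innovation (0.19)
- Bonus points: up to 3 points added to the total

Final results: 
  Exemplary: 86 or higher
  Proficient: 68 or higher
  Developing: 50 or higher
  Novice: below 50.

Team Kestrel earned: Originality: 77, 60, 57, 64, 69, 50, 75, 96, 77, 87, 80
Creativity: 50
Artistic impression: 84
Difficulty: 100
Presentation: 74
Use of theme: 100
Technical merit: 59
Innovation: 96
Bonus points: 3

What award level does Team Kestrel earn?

Originality: drop 50 → average of remaining 10 = 742/10 = 74.2
Weighted total:
  Originality 74.2 × 0.08 = 5.936
  Creativity 50 × 0.18 = 9
  Artistic impression 84 × 0.09 = 7.56
  Difficulty 100 × 0.2 = 20
  Presentation 74 × 0.09 = 6.66
  Use of theme 100 × 0.09 = 9
  Technical merit 59 × 0.08 = 4.72
  Innovation 96 × 0.19 = 18.24
Sum = 81.116
Bonus points: 81.116 + 3 = 84.116
84.116 is ≥ 68 and < 86 → Proficient

Proficient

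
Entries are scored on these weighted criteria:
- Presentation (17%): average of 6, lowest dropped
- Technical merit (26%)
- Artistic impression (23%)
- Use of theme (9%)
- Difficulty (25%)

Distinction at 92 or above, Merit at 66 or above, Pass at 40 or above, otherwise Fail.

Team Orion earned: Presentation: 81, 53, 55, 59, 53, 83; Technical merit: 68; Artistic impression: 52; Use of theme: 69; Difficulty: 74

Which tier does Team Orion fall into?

Presentation: drop 53 → average of remaining 5 = 331/5 = 66.2
Weighted total:
  Presentation 66.2 × 0.17 = 11.254
  Technical merit 68 × 0.26 = 17.68
  Artistic impression 52 × 0.23 = 11.96
  Use of theme 69 × 0.09 = 6.21
  Difficulty 74 × 0.25 = 18.5
Sum = 65.604
65.604 is ≥ 40 and < 66 → Pass

Pass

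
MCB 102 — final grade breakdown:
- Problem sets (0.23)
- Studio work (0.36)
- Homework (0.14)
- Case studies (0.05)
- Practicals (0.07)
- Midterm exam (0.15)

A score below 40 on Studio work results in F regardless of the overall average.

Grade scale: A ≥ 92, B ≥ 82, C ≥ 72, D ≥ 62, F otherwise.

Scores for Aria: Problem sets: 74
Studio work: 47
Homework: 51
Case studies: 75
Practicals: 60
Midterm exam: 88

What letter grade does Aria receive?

D

Studio work score 47 ≥ 40: minimum met.
Weighted total:
  Problem sets 74 × 0.23 = 17.02
  Studio work 47 × 0.36 = 16.92
  Homework 51 × 0.14 = 7.14
  Case studies 75 × 0.05 = 3.75
  Practicals 60 × 0.07 = 4.2
  Midterm exam 88 × 0.15 = 13.2
Sum = 62.23
62.23 is ≥ 62 and < 72 → D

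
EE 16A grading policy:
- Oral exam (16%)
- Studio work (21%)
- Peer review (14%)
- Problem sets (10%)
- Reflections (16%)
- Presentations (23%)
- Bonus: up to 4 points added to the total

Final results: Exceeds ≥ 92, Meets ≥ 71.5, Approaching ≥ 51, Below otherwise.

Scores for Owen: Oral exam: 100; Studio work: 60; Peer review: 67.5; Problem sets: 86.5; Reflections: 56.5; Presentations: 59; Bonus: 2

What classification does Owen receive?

Weighted total:
  Oral exam 100 × 0.16 = 16
  Studio work 60 × 0.21 = 12.6
  Peer review 67.5 × 0.14 = 9.45
  Problem sets 86.5 × 0.1 = 8.65
  Reflections 56.5 × 0.16 = 9.04
  Presentations 59 × 0.23 = 13.57
Sum = 69.31
Bonus: 69.31 + 2 = 71.31
71.31 is ≥ 51 and < 71.5 → Approaching

Approaching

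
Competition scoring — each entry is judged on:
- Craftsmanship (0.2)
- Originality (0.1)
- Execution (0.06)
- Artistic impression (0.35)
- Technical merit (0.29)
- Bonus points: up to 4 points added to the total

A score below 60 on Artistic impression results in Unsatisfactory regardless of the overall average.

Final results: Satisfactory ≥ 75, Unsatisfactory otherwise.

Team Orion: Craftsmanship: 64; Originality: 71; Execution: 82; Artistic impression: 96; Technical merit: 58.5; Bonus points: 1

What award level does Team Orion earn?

Artistic impression score 96 ≥ 60: minimum met.
Weighted total:
  Craftsmanship 64 × 0.2 = 12.8
  Originality 71 × 0.1 = 7.1
  Execution 82 × 0.06 = 4.92
  Artistic impression 96 × 0.35 = 33.6
  Technical merit 58.5 × 0.29 = 16.965
Sum = 75.385
Bonus points: 75.385 + 1 = 76.385
76.385 ≥ 75 → Satisfactory

Satisfactory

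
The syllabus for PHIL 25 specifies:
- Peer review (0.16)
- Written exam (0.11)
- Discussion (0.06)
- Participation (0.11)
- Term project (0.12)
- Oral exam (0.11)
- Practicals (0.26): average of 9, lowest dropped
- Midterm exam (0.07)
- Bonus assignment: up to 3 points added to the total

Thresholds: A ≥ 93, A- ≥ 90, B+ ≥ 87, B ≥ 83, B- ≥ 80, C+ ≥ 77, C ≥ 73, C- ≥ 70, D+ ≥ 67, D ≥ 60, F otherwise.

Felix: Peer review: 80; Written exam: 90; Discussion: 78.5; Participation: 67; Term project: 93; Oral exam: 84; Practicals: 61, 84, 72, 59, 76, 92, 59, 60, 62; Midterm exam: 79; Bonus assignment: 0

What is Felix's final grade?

Practicals: drop 59 → average of remaining 8 = 566/8 = 70.75
Weighted total:
  Peer review 80 × 0.16 = 12.8
  Written exam 90 × 0.11 = 9.9
  Discussion 78.5 × 0.06 = 4.71
  Participation 67 × 0.11 = 7.37
  Term project 93 × 0.12 = 11.16
  Oral exam 84 × 0.11 = 9.24
  Practicals 70.75 × 0.26 = 18.395
  Midterm exam 79 × 0.07 = 5.53
Sum = 79.105
Bonus assignment: 79.105 + 0 = 79.105
79.105 is ≥ 77 and < 80 → C+

C+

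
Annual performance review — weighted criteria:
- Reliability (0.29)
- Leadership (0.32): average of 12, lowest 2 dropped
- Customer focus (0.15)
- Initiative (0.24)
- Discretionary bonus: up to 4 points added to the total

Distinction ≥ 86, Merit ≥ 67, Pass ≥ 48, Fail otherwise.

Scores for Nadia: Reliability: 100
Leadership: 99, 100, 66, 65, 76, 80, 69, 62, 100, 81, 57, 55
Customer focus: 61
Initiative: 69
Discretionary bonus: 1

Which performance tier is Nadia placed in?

Merit

Leadership: drop 55, 57 → average of remaining 10 = 798/10 = 79.8
Weighted total:
  Reliability 100 × 0.29 = 29
  Leadership 79.8 × 0.32 = 25.536
  Customer focus 61 × 0.15 = 9.15
  Initiative 69 × 0.24 = 16.56
Sum = 80.246
Discretionary bonus: 80.246 + 1 = 81.246
81.246 is ≥ 67 and < 86 → Merit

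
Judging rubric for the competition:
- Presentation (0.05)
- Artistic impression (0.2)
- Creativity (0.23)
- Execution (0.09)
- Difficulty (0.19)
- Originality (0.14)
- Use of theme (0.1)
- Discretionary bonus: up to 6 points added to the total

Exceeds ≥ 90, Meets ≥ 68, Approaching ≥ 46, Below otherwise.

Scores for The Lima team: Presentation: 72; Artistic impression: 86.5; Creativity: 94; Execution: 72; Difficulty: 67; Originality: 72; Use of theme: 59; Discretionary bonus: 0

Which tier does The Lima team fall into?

Weighted total:
  Presentation 72 × 0.05 = 3.6
  Artistic impression 86.5 × 0.2 = 17.3
  Creativity 94 × 0.23 = 21.62
  Execution 72 × 0.09 = 6.48
  Difficulty 67 × 0.19 = 12.73
  Originality 72 × 0.14 = 10.08
  Use of theme 59 × 0.1 = 5.9
Sum = 77.71
Discretionary bonus: 77.71 + 0 = 77.71
77.71 is ≥ 68 and < 90 → Meets

Meets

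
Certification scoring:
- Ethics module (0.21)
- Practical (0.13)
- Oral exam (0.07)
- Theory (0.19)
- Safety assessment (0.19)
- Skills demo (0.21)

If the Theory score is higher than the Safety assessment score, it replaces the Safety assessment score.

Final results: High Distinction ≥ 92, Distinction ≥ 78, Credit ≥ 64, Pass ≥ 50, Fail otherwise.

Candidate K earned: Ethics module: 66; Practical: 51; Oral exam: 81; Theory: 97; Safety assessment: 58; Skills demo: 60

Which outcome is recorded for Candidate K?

Theory (97) > Safety assessment (58), so Safety assessment counts as 97.
Weighted total:
  Ethics module 66 × 0.21 = 13.86
  Practical 51 × 0.13 = 6.63
  Oral exam 81 × 0.07 = 5.67
  Theory 97 × 0.19 = 18.43
  Safety assessment 97 × 0.19 = 18.43
  Skills demo 60 × 0.21 = 12.6
Sum = 75.62
75.62 is ≥ 64 and < 78 → Credit

Credit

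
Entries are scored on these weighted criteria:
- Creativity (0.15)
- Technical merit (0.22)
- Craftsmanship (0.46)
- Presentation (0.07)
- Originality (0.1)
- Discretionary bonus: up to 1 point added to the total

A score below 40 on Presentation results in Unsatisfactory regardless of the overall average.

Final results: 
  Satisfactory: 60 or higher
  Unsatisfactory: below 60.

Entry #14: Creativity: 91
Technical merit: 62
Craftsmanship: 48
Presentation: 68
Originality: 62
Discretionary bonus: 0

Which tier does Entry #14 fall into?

Satisfactory

Presentation score 68 ≥ 40: minimum met.
Weighted total:
  Creativity 91 × 0.15 = 13.65
  Technical merit 62 × 0.22 = 13.64
  Craftsmanship 48 × 0.46 = 22.08
  Presentation 68 × 0.07 = 4.76
  Originality 62 × 0.1 = 6.2
Sum = 60.33
Discretionary bonus: 60.33 + 0 = 60.33
60.33 ≥ 60 → Satisfactory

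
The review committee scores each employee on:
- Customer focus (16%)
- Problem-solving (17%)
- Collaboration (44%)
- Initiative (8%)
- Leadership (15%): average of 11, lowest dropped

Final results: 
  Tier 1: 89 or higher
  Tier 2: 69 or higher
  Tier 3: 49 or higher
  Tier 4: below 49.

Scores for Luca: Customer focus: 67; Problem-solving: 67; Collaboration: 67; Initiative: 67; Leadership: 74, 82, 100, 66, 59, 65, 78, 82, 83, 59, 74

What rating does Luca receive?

Leadership: drop 59 → average of remaining 10 = 763/10 = 76.3
Weighted total:
  Customer focus 67 × 0.16 = 10.72
  Problem-solving 67 × 0.17 = 11.39
  Collaboration 67 × 0.44 = 29.48
  Initiative 67 × 0.08 = 5.36
  Leadership 76.3 × 0.15 = 11.445
Sum = 68.395
68.395 is ≥ 49 and < 69 → Tier 3

Tier 3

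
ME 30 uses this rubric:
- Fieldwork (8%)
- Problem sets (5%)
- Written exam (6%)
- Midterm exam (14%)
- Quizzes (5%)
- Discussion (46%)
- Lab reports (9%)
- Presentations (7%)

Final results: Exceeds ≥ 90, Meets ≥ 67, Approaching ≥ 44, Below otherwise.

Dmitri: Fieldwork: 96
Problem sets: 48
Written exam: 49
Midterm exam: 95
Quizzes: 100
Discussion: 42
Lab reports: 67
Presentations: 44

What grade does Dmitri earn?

Weighted total:
  Fieldwork 96 × 0.08 = 7.68
  Problem sets 48 × 0.05 = 2.4
  Written exam 49 × 0.06 = 2.94
  Midterm exam 95 × 0.14 = 13.3
  Quizzes 100 × 0.05 = 5
  Discussion 42 × 0.46 = 19.32
  Lab reports 67 × 0.09 = 6.03
  Presentations 44 × 0.07 = 3.08
Sum = 59.75
59.75 is ≥ 44 and < 67 → Approaching

Approaching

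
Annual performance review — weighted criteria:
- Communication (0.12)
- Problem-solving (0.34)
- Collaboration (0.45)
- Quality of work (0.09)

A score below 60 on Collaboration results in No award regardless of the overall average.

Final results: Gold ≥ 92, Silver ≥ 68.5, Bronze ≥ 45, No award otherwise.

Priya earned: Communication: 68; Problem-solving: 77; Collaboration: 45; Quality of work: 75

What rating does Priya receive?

Collaboration score 45 < 60: minimum not met.
Weighted total:
  Communication 68 × 0.12 = 8.16
  Problem-solving 77 × 0.34 = 26.18
  Collaboration 45 × 0.45 = 20.25
  Quality of work 75 × 0.09 = 6.75
Sum = 61.34
Because the Collaboration minimum was not met, the result is No award.

No award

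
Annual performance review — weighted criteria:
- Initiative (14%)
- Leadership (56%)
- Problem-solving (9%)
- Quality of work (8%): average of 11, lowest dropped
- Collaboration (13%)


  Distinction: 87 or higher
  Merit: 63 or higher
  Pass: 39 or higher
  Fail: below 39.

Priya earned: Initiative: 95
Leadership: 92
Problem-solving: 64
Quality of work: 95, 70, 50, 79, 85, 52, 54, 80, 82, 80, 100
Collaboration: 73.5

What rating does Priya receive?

Merit

Quality of work: drop 50 → average of remaining 10 = 777/10 = 77.7
Weighted total:
  Initiative 95 × 0.14 = 13.3
  Leadership 92 × 0.56 = 51.52
  Problem-solving 64 × 0.09 = 5.76
  Quality of work 77.7 × 0.08 = 6.216
  Collaboration 73.5 × 0.13 = 9.555
Sum = 86.351
86.351 is ≥ 63 and < 87 → Merit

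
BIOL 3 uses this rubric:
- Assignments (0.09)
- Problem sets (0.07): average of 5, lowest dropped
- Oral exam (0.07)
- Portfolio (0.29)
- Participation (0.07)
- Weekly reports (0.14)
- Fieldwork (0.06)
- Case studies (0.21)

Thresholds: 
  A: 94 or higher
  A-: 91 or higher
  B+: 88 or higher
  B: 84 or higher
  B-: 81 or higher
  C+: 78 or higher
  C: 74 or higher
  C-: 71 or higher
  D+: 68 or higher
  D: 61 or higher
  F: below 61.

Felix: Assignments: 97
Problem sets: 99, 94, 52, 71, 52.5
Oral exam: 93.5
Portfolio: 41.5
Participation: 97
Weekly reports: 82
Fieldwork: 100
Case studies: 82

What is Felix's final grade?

C

Problem sets: drop 52 → average of remaining 4 = 316.5/4 = 79.125
Weighted total:
  Assignments 97 × 0.09 = 8.73
  Problem sets 79.125 × 0.07 = 5.53875
  Oral exam 93.5 × 0.07 = 6.545
  Portfolio 41.5 × 0.29 = 12.035
  Participation 97 × 0.07 = 6.79
  Weekly reports 82 × 0.14 = 11.48
  Fieldwork 100 × 0.06 = 6
  Case studies 82 × 0.21 = 17.22
Sum = 74.33875
74.33875 is ≥ 74 and < 78 → C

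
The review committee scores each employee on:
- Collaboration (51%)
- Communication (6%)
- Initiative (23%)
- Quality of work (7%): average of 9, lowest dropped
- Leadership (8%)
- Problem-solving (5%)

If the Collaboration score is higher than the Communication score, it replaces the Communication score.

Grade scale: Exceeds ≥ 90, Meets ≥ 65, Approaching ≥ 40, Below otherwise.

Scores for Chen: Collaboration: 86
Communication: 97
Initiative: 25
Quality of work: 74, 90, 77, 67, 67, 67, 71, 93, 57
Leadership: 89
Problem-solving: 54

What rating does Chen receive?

Quality of work: drop 57 → average of remaining 8 = 606/8 = 75.75
Collaboration (86) ≤ Communication (97), so Communication stays at 97.
Weighted total:
  Collaboration 86 × 0.51 = 43.86
  Communication 97 × 0.06 = 5.82
  Initiative 25 × 0.23 = 5.75
  Quality of work 75.75 × 0.07 = 5.3025
  Leadership 89 × 0.08 = 7.12
  Problem-solving 54 × 0.05 = 2.7
Sum = 70.5525
70.5525 is ≥ 65 and < 90 → Meets

Meets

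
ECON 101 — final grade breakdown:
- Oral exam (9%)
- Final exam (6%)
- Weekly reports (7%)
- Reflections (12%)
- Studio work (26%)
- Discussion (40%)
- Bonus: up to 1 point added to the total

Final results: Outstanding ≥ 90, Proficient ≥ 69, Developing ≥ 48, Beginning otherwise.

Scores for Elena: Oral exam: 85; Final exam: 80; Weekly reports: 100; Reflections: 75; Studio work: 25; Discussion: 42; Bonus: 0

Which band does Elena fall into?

Developing

Weighted total:
  Oral exam 85 × 0.09 = 7.65
  Final exam 80 × 0.06 = 4.8
  Weekly reports 100 × 0.07 = 7
  Reflections 75 × 0.12 = 9
  Studio work 25 × 0.26 = 6.5
  Discussion 42 × 0.4 = 16.8
Sum = 51.75
Bonus: 51.75 + 0 = 51.75
51.75 is ≥ 48 and < 69 → Developing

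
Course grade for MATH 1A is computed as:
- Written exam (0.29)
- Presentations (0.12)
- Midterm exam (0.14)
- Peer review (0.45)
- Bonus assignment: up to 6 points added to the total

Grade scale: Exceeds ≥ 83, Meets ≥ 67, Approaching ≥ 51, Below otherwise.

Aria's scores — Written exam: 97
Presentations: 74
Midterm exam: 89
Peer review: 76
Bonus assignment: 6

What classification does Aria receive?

Exceeds

Weighted total:
  Written exam 97 × 0.29 = 28.13
  Presentations 74 × 0.12 = 8.88
  Midterm exam 89 × 0.14 = 12.46
  Peer review 76 × 0.45 = 34.2
Sum = 83.67
Bonus assignment: 83.67 + 6 = 89.67
89.67 ≥ 83 → Exceeds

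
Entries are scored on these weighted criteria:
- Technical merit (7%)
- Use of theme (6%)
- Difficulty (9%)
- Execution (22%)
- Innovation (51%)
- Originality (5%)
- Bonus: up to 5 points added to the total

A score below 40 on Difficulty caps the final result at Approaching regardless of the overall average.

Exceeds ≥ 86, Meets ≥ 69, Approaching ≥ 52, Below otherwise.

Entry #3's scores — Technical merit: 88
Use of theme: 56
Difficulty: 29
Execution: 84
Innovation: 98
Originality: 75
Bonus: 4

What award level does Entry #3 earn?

Approaching

Difficulty score 29 < 40: minimum not met.
Weighted total:
  Technical merit 88 × 0.07 = 6.16
  Use of theme 56 × 0.06 = 3.36
  Difficulty 29 × 0.09 = 2.61
  Execution 84 × 0.22 = 18.48
  Innovation 98 × 0.51 = 49.98
  Originality 75 × 0.05 = 3.75
Sum = 84.34
Bonus: 84.34 + 4 = 88.34
88.34 would be Exceeds; cap at Approaching applies → Approaching.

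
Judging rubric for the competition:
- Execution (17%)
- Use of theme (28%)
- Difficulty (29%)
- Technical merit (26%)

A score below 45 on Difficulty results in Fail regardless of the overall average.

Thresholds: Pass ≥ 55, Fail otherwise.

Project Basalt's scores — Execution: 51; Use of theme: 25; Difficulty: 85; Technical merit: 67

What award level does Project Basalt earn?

Pass

Difficulty score 85 ≥ 45: minimum met.
Weighted total:
  Execution 51 × 0.17 = 8.67
  Use of theme 25 × 0.28 = 7
  Difficulty 85 × 0.29 = 24.65
  Technical merit 67 × 0.26 = 17.42
Sum = 57.74
57.74 ≥ 55 → Pass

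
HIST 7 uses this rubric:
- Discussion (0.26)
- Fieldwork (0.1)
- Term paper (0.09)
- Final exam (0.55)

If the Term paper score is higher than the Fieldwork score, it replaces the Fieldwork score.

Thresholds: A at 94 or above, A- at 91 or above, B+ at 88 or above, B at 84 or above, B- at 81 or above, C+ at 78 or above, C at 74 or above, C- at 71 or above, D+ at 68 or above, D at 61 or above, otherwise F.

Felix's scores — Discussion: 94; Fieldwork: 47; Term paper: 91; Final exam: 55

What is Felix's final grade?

Term paper (91) > Fieldwork (47), so Fieldwork counts as 91.
Weighted total:
  Discussion 94 × 0.26 = 24.44
  Fieldwork 91 × 0.1 = 9.1
  Term paper 91 × 0.09 = 8.19
  Final exam 55 × 0.55 = 30.25
Sum = 71.98
71.98 is ≥ 71 and < 74 → C-

C-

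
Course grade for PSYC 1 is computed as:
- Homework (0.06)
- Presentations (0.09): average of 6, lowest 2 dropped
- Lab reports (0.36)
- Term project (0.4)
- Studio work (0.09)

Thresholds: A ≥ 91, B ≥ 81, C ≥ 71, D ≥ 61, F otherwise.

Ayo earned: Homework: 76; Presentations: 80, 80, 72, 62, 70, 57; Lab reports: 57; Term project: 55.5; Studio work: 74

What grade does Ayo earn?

F

Presentations: drop 57, 62 → average of remaining 4 = 302/4 = 75.5
Weighted total:
  Homework 76 × 0.06 = 4.56
  Presentations 75.5 × 0.09 = 6.795
  Lab reports 57 × 0.36 = 20.52
  Term project 55.5 × 0.4 = 22.2
  Studio work 74 × 0.09 = 6.66
Sum = 60.735
60.735 < 61 → F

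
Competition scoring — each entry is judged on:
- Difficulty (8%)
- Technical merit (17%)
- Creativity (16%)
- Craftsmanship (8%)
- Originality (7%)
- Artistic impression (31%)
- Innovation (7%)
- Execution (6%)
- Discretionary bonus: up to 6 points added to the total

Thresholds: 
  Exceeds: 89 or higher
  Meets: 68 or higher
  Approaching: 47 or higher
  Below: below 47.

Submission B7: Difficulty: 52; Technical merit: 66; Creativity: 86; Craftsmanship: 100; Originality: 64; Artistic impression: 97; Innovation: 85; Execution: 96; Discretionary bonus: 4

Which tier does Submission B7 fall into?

Meets

Weighted total:
  Difficulty 52 × 0.08 = 4.16
  Technical merit 66 × 0.17 = 11.22
  Creativity 86 × 0.16 = 13.76
  Craftsmanship 100 × 0.08 = 8
  Originality 64 × 0.07 = 4.48
  Artistic impression 97 × 0.31 = 30.07
  Innovation 85 × 0.07 = 5.95
  Execution 96 × 0.06 = 5.76
Sum = 83.4
Discretionary bonus: 83.4 + 4 = 87.4
87.4 is ≥ 68 and < 89 → Meets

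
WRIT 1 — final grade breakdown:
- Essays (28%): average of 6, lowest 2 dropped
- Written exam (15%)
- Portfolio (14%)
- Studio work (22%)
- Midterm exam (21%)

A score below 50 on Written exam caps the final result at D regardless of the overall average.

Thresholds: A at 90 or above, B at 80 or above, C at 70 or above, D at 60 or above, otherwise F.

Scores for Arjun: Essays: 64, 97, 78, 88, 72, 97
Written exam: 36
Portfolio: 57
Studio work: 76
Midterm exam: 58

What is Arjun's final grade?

Essays: drop 64, 72 → average of remaining 4 = 360/4 = 90
Written exam score 36 < 50: minimum not met.
Weighted total:
  Essays 90 × 0.28 = 25.2
  Written exam 36 × 0.15 = 5.4
  Portfolio 57 × 0.14 = 7.98
  Studio work 76 × 0.22 = 16.72
  Midterm exam 58 × 0.21 = 12.18
Sum = 67.48
67.48 would be D; cap at D applies → D.

D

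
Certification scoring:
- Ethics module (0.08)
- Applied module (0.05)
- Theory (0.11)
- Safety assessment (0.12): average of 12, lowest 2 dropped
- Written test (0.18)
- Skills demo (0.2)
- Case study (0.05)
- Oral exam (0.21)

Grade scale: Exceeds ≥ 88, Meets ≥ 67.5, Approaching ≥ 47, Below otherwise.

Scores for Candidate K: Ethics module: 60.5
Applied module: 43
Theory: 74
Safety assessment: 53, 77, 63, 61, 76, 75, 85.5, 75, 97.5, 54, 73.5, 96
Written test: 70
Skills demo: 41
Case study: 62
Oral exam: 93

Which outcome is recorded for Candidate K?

Meets

Safety assessment: drop 53, 54 → average of remaining 10 = 779.5/10 = 77.95
Weighted total:
  Ethics module 60.5 × 0.08 = 4.84
  Applied module 43 × 0.05 = 2.15
  Theory 74 × 0.11 = 8.14
  Safety assessment 77.95 × 0.12 = 9.354
  Written test 70 × 0.18 = 12.6
  Skills demo 41 × 0.2 = 8.2
  Case study 62 × 0.05 = 3.1
  Oral exam 93 × 0.21 = 19.53
Sum = 67.914
67.914 is ≥ 67.5 and < 88 → Meets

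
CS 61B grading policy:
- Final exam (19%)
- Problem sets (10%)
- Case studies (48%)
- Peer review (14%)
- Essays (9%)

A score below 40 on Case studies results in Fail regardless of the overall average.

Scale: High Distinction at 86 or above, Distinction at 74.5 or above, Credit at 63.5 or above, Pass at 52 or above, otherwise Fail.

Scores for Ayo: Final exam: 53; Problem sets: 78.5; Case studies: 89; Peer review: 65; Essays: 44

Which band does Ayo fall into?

Credit

Case studies score 89 ≥ 40: minimum met.
Weighted total:
  Final exam 53 × 0.19 = 10.07
  Problem sets 78.5 × 0.1 = 7.85
  Case studies 89 × 0.48 = 42.72
  Peer review 65 × 0.14 = 9.1
  Essays 44 × 0.09 = 3.96
Sum = 73.7
73.7 is ≥ 63.5 and < 74.5 → Credit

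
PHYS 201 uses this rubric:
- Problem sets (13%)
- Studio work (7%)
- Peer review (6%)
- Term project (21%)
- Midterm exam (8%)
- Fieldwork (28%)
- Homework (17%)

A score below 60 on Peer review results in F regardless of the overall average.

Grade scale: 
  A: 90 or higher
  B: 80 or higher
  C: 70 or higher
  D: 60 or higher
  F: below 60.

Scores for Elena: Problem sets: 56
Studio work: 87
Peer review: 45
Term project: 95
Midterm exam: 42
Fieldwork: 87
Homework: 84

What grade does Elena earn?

F

Peer review score 45 < 60: minimum not met.
Weighted total:
  Problem sets 56 × 0.13 = 7.28
  Studio work 87 × 0.07 = 6.09
  Peer review 45 × 0.06 = 2.7
  Term project 95 × 0.21 = 19.95
  Midterm exam 42 × 0.08 = 3.36
  Fieldwork 87 × 0.28 = 24.36
  Homework 84 × 0.17 = 14.28
Sum = 78.02
Because the Peer review minimum was not met, the result is F.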